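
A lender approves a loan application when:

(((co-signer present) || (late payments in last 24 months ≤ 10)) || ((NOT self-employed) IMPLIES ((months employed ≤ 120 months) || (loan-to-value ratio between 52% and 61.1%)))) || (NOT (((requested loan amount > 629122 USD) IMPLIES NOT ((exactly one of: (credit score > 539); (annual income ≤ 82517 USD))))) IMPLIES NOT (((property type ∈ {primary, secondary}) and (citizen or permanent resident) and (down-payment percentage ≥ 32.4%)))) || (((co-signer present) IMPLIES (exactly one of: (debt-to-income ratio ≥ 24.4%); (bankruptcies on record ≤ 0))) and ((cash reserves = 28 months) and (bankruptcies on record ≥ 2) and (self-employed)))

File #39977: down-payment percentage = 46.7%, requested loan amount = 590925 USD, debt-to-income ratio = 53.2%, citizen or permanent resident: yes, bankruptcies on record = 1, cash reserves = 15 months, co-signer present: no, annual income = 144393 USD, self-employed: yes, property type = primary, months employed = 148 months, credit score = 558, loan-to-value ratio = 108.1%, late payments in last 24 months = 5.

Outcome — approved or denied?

Approved

Atomic conditions:
  co-signer present: no → false
  late payments in last 24 months ≤ 10: 5 ≤ 10 is true
  NOT self-employed: yes → false
  months employed ≤ 120 months: 148 ≤ 120 is false
  loan-to-value ratio between 52% and 61.1%: 108.1 in [52, 61.1] is false
  requested loan amount > 629122 USD: 590925 > 629122 is false
  credit score > 539: 558 > 539 is true
  annual income ≤ 82517 USD: 144393 ≤ 82517 is false
  property type ∈ {primary, secondary}: primary is in the set → true
  citizen or permanent resident: yes → true
  down-payment percentage ≥ 32.4%: 46.7 ≥ 32.4 is true
  debt-to-income ratio ≥ 24.4%: 53.2 ≥ 24.4 is true
  bankruptcies on record ≤ 0: 1 ≤ 0 is false
  cash reserves = 28 months: 15 == 28 is false
  bankruptcies on record ≥ 2: 1 ≥ 2 is false
  self-employed: yes → true
Combine:
[1.1] false OR true = true
[1.2.2] false OR false = false
[1.2] false → false (antecedent false ⇒ implication holds) = true
[1] true OR true = true
[2.1.1.2.1] exactly-one(true, false) = true
[2.1.1.2] NOT true = false
[2.1.1] false → false (antecedent false ⇒ implication holds) = true
[2.1] NOT true = false
[2.2.1] true AND true AND true = true
[2.2] NOT true = false
[2] false → false (antecedent false ⇒ implication holds) = true
[3.1.2] exactly-one(true, false) = true
[3.1] false → true (antecedent false ⇒ implication holds) = true
[3.2] false AND false AND true = false
[3] true AND false = false
[root] true OR true OR false = true
Overall: true → approved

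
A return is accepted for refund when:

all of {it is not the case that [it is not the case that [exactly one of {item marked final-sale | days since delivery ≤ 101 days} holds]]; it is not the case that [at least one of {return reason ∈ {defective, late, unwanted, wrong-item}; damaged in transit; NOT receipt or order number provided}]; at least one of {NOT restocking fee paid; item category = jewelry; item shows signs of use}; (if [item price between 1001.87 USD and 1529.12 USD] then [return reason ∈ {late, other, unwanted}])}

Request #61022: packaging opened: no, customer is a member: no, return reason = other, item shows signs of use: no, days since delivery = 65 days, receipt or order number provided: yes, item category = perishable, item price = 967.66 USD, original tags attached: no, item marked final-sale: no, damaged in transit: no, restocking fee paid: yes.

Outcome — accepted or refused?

Refused

Atomic conditions:
  item marked final-sale: no → false
  days since delivery ≤ 101 days: 65 ≤ 101 is true
  return reason ∈ {defective, late, unwanted, wrong-item}: other is not in the set → false
  damaged in transit: no → false
  NOT receipt or order number provided: yes → false
  NOT restocking fee paid: yes → false
  item category = jewelry: perishable == jewelry is false
  item shows signs of use: no → false
  item price between 1001.87 USD and 1529.12 USD: 967.66 in [1001.87, 1529.12] is false
  return reason ∈ {late, other, unwanted}: other is in the set → true
Combine:
[1.1.1] exactly-one(false, true) = true
[1.1] NOT true = false
[1] NOT false = true
[2.1] false OR false OR false = false
[2] NOT false = true
[3] false OR false OR false = false
[4] false → true (antecedent false ⇒ implication holds) = true
[root] true AND true AND false AND true = false
Overall: false → refused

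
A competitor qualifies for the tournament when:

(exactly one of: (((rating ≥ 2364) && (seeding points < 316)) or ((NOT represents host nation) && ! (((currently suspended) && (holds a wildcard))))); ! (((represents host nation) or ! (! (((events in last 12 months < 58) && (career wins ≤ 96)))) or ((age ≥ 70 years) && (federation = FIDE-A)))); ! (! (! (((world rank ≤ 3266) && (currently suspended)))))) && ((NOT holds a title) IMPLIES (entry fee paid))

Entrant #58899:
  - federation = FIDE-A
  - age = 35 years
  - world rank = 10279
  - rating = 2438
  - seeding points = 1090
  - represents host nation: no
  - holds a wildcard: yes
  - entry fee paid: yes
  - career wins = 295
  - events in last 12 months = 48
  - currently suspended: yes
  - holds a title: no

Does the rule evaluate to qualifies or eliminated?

Eliminated

Atomic conditions:
  rating ≥ 2364: 2438 ≥ 2364 is true
  seeding points < 316: 1090 < 316 is false
  NOT represents host nation: no → true
  currently suspended: yes → true
  holds a wildcard: yes → true
  represents host nation: no → false
  events in last 12 months < 58: 48 < 58 is true
  career wins ≤ 96: 295 ≤ 96 is false
  age ≥ 70 years: 35 ≥ 70 is false
  federation = FIDE-A: FIDE-A == FIDE-A is true
  world rank ≤ 3266: 10279 ≤ 3266 is false
  NOT holds a title: no → true
  entry fee paid: yes → true
Combine:
[1.1.1] true AND false = false
[1.1.2.2.1] true AND true = true
[1.1.2.2] NOT true = false
[1.1.2] true AND false = false
[1.1] false OR false = false
[1.2.1.2.1.1] true AND false = false
[1.2.1.2.1] NOT false = true
[1.2.1.2] NOT true = false
[1.2.1.3] false AND true = false
[1.2.1] false OR false OR false = false
[1.2] NOT false = true
[1.3.1.1.1] false AND true = false
[1.3.1.1] NOT false = true
[1.3.1] NOT true = false
[1.3] NOT false = true
[1] exactly-one(false, true, true) = false
[2] true → true = true
[root] false AND true = false
Overall: false → eliminated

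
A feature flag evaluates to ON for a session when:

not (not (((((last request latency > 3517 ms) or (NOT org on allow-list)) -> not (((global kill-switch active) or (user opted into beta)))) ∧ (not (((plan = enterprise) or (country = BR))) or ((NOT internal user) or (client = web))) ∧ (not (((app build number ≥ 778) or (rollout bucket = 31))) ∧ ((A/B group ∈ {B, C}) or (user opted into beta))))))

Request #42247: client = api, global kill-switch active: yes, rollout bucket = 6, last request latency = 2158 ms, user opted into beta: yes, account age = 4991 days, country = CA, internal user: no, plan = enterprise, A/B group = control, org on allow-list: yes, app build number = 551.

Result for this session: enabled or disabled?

Atomic conditions:
  last request latency > 3517 ms: 2158 > 3517 is false
  NOT org on allow-list: yes → false
  global kill-switch active: yes → true
  user opted into beta: yes → true
  plan = enterprise: enterprise == enterprise is true
  country = BR: CA == BR is false
  NOT internal user: no → true
  client = web: api == web is false
  app build number ≥ 778: 551 ≥ 778 is false
  rollout bucket = 31: 6 == 31 is false
  A/B group ∈ {B, C}: control is not in the set → false
Combine:
[1.1.1.1] false OR false = false
[1.1.1.2.1] true OR true = true
[1.1.1.2] NOT true = false
[1.1.1] false → false (antecedent false ⇒ implication holds) = true
[1.1.2.1.1] true OR false = true
[1.1.2.1] NOT true = false
[1.1.2.2] true OR false = true
[1.1.2] false OR true = true
[1.1.3.1.1] false OR false = false
[1.1.3.1] NOT false = true
[1.1.3.2] false OR true = true
[1.1.3] true AND true = true
[1.1] true AND true AND true = true
[1] NOT true = false
[root] NOT false = true
Overall: true → enabled

Enabled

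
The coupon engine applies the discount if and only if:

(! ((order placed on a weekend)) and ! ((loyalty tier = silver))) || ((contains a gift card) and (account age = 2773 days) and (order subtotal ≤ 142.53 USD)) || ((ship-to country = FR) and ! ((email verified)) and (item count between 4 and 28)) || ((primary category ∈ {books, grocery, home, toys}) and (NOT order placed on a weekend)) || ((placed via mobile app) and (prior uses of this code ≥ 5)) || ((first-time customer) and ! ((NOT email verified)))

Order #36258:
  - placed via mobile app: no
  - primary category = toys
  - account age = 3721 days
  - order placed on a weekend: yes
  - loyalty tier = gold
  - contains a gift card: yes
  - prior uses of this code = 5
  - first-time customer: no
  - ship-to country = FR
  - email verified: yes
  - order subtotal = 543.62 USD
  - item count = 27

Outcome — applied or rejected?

Atomic conditions:
  order placed on a weekend: yes → true
  loyalty tier = silver: gold == silver is false
  contains a gift card: yes → true
  account age = 2773 days: 3721 == 2773 is false
  order subtotal ≤ 142.53 USD: 543.62 ≤ 142.53 is false
  ship-to country = FR: FR == FR is true
  email verified: yes → true
  item count between 4 and 28: 27 in [4, 28] is true
  primary category ∈ {books, grocery, home, toys}: toys is in the set → true
  NOT order placed on a weekend: yes → false
  placed via mobile app: no → false
  prior uses of this code ≥ 5: 5 ≥ 5 is true
  first-time customer: no → false
  NOT email verified: yes → false
Combine:
[1.1] NOT true = false
[1.2] NOT false = true
[1] false AND true = false
[2] true AND false AND false = false
[3.2] NOT true = false
[3] true AND false AND true = false
[4] true AND false = false
[5] false AND true = false
[6.2] NOT false = true
[6] false AND true = false
[root] false OR false OR false OR false OR false OR false = false
Overall: false → rejected

Rejected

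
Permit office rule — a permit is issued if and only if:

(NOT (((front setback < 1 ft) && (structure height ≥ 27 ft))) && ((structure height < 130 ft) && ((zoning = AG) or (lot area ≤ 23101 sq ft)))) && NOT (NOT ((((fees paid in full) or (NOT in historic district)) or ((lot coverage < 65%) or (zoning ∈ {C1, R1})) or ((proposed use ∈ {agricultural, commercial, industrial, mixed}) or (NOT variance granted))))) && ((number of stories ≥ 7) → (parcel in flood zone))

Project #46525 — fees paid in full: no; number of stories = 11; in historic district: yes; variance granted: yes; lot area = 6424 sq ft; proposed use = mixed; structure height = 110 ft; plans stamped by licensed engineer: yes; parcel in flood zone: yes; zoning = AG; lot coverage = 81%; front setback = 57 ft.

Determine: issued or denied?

Issued

Atomic conditions:
  front setback < 1 ft: 57 < 1 is false
  structure height ≥ 27 ft: 110 ≥ 27 is true
  structure height < 130 ft: 110 < 130 is true
  zoning = AG: AG == AG is true
  lot area ≤ 23101 sq ft: 6424 ≤ 23101 is true
  fees paid in full: no → false
  NOT in historic district: yes → false
  lot coverage < 65%: 81 < 65 is false
  zoning ∈ {C1, R1}: AG is not in the set → false
  proposed use ∈ {agricultural, commercial, industrial, mixed}: mixed is in the set → true
  NOT variance granted: yes → false
  number of stories ≥ 7: 11 ≥ 7 is true
  parcel in flood zone: yes → true
Combine:
[1.1.1] false AND true = false
[1.1] NOT false = true
[1.2.2] true OR true = true
[1.2] true AND true = true
[1] true AND true = true
[2.1.1.1] false OR false = false
[2.1.1.2] false OR false = false
[2.1.1.3] true OR false = true
[2.1.1] false OR false OR true = true
[2.1] NOT true = false
[2] NOT false = true
[3] true → true = true
[root] true AND true AND true = true
Overall: true → issued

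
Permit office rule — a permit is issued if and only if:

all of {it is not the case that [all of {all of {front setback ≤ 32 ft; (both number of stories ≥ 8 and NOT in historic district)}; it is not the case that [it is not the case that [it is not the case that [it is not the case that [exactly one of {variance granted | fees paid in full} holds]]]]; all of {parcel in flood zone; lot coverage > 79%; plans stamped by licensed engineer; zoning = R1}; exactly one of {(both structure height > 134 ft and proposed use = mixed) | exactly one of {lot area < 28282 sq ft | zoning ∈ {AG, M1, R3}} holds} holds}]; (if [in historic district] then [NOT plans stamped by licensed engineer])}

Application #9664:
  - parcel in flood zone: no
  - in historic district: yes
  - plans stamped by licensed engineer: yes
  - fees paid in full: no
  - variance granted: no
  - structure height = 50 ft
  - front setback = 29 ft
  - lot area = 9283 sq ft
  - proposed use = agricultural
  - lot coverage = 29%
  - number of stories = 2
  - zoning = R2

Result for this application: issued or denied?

Atomic conditions:
  front setback ≤ 32 ft: 29 ≤ 32 is true
  number of stories ≥ 8: 2 ≥ 8 is false
  NOT in historic district: yes → false
  variance granted: no → false
  fees paid in full: no → false
  parcel in flood zone: no → false
  lot coverage > 79%: 29 > 79 is false
  plans stamped by licensed engineer: yes → true
  zoning = R1: R2 == R1 is false
  structure height > 134 ft: 50 > 134 is false
  proposed use = mixed: agricultural == mixed is false
  lot area < 28282 sq ft: 9283 < 28282 is true
  zoning ∈ {AG, M1, R3}: R2 is not in the set → false
  in historic district: yes → true
  NOT plans stamped by licensed engineer: yes → false
Combine:
[1.1.1.2] false AND false = false
[1.1.1] true AND false = false
[1.1.2.1.1.1.1] exactly-one(false, false) = false
[1.1.2.1.1.1] NOT false = true
[1.1.2.1.1] NOT true = false
[1.1.2.1] NOT false = true
[1.1.2] NOT true = false
[1.1.3] false AND false AND true AND false = false
[1.1.4.1] false AND false = false
[1.1.4.2] exactly-one(true, false) = true
[1.1.4] exactly-one(false, true) = true
[1.1] false AND false AND false AND true = false
[1] NOT false = true
[2] true → false = false
[root] true AND false = false
Overall: false → denied

Denied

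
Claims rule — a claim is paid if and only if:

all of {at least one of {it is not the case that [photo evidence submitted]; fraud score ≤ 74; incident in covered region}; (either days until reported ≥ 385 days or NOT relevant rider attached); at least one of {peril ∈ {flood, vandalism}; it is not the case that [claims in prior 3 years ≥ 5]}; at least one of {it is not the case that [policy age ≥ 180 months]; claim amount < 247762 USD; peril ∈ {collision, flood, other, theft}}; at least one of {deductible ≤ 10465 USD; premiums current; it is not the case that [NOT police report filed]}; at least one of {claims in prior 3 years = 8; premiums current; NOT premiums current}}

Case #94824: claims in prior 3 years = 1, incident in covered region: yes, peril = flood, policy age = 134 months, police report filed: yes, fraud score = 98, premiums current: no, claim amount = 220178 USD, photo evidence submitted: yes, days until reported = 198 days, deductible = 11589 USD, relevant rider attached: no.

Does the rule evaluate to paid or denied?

Paid

Atomic conditions:
  photo evidence submitted: yes → true
  fraud score ≤ 74: 98 ≤ 74 is false
  incident in covered region: yes → true
  days until reported ≥ 385 days: 198 ≥ 385 is false
  NOT relevant rider attached: no → true
  peril ∈ {flood, vandalism}: flood is in the set → true
  claims in prior 3 years ≥ 5: 1 ≥ 5 is false
  policy age ≥ 180 months: 134 ≥ 180 is false
  claim amount < 247762 USD: 220178 < 247762 is true
  peril ∈ {collision, flood, other, theft}: flood is in the set → true
  deductible ≤ 10465 USD: 11589 ≤ 10465 is false
  premiums current: no → false
  NOT police report filed: yes → false
  claims in prior 3 years = 8: 1 == 8 is false
  NOT premiums current: no → true
Combine:
[1.1] NOT true = false
[1] false OR false OR true = true
[2] false OR true = true
[3.2] NOT false = true
[3] true OR true = true
[4.1] NOT false = true
[4] true OR true OR true = true
[5.3] NOT false = true
[5] false OR false OR true = true
[6] false OR false OR true = true
[root] true AND true AND true AND true AND true AND true = true
Overall: true → paid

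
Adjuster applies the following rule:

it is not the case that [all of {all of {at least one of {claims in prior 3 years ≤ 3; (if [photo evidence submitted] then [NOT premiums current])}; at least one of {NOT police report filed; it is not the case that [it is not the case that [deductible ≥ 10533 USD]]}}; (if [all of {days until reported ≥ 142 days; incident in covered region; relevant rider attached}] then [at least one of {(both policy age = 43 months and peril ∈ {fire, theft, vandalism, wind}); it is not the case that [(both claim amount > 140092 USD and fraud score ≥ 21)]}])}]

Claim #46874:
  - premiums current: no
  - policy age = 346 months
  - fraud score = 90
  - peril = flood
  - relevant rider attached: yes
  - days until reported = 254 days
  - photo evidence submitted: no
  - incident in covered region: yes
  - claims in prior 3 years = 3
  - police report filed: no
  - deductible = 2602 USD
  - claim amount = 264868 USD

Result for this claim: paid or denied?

Atomic conditions:
  claims in prior 3 years ≤ 3: 3 ≤ 3 is true
  photo evidence submitted: no → false
  NOT premiums current: no → true
  NOT police report filed: no → true
  deductible ≥ 10533 USD: 2602 ≥ 10533 is false
  days until reported ≥ 142 days: 254 ≥ 142 is true
  incident in covered region: yes → true
  relevant rider attached: yes → true
  policy age = 43 months: 346 == 43 is false
  peril ∈ {fire, theft, vandalism, wind}: flood is not in the set → false
  claim amount > 140092 USD: 264868 > 140092 is true
  fraud score ≥ 21: 90 ≥ 21 is true
Combine:
[1.1.1.2] false → true (antecedent false ⇒ implication holds) = true
[1.1.1] true OR true = true
[1.1.2.2.1] NOT false = true
[1.1.2.2] NOT true = false
[1.1.2] true OR false = true
[1.1] true AND true = true
[1.2.1] true AND true AND true = true
[1.2.2.1] false AND false = false
[1.2.2.2.1] true AND true = true
[1.2.2.2] NOT true = false
[1.2.2] false OR false = false
[1.2] true → false = false
[1] true AND false = false
[root] NOT false = true
Overall: true → paid

Paid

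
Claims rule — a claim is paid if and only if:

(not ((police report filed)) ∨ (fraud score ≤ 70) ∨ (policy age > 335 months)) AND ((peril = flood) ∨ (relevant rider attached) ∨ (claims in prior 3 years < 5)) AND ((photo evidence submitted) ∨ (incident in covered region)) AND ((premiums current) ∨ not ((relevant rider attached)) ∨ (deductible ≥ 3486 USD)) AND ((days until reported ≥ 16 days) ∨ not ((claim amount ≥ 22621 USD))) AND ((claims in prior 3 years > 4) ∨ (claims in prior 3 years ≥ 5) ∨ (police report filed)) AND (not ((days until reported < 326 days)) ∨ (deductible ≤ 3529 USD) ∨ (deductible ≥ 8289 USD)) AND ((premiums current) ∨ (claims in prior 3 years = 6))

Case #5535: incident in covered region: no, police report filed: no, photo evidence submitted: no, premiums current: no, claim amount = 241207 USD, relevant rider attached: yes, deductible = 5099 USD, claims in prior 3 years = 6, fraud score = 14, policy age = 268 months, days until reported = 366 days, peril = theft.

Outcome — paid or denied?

Denied

Atomic conditions:
  police report filed: no → false
  fraud score ≤ 70: 14 ≤ 70 is true
  policy age > 335 months: 268 > 335 is false
  peril = flood: theft == flood is false
  relevant rider attached: yes → true
  claims in prior 3 years < 5: 6 < 5 is false
  photo evidence submitted: no → false
  incident in covered region: no → false
  premiums current: no → false
  deductible ≥ 3486 USD: 5099 ≥ 3486 is true
  days until reported ≥ 16 days: 366 ≥ 16 is true
  claim amount ≥ 22621 USD: 241207 ≥ 22621 is true
  claims in prior 3 years > 4: 6 > 4 is true
  claims in prior 3 years ≥ 5: 6 ≥ 5 is true
  days until reported < 326 days: 366 < 326 is false
  deductible ≤ 3529 USD: 5099 ≤ 3529 is false
  deductible ≥ 8289 USD: 5099 ≥ 8289 is false
  claims in prior 3 years = 6: 6 == 6 is true
Combine:
[1.1] NOT false = true
[1] true OR true OR false = true
[2] false OR true OR false = true
[3] false OR false = false
[4.2] NOT true = false
[4] false OR false OR true = true
[5.2] NOT true = false
[5] true OR false = true
[6] true OR true OR false = true
[7.1] NOT false = true
[7] true OR false OR false = true
[8] false OR true = true
[root] true AND true AND false AND true AND true AND true AND true AND true = false
Overall: false → denied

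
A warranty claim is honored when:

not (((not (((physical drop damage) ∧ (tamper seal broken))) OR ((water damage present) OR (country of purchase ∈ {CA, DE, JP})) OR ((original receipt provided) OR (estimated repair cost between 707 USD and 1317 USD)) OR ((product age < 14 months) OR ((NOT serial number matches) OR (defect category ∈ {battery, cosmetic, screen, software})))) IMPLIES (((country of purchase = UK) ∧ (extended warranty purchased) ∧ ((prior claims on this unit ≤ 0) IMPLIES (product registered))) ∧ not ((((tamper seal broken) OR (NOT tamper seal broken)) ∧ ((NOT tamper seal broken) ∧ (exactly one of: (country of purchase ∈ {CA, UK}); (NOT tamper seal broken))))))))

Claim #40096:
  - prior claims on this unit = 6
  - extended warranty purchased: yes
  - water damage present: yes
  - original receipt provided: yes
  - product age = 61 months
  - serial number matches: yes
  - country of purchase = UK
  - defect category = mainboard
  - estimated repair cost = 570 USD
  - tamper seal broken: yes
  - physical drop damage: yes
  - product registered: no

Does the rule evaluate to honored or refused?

Atomic conditions:
  physical drop damage: yes → true
  tamper seal broken: yes → true
  water damage present: yes → true
  country of purchase ∈ {CA, DE, JP}: UK is not in the set → false
  original receipt provided: yes → true
  estimated repair cost between 707 USD and 1317 USD: 570 in [707, 1317] is false
  product age < 14 months: 61 < 14 is false
  NOT serial number matches: yes → false
  defect category ∈ {battery, cosmetic, screen, software}: mainboard is not in the set → false
  country of purchase = UK: UK == UK is true
  extended warranty purchased: yes → true
  prior claims on this unit ≤ 0: 6 ≤ 0 is false
  product registered: no → false
  NOT tamper seal broken: yes → false
  country of purchase ∈ {CA, UK}: UK is in the set → true
Combine:
[1.1.1.1] true AND true = true
[1.1.1] NOT true = false
[1.1.2] true OR false = true
[1.1.3] true OR false = true
[1.1.4.2] false OR false = false
[1.1.4] false OR false = false
[1.1] false OR true OR true OR false = true
[1.2.1.3] false → false (antecedent false ⇒ implication holds) = true
[1.2.1] true AND true AND true = true
[1.2.2.1.1] true OR false = true
[1.2.2.1.2.2] exactly-one(true, false) = true
[1.2.2.1.2] false AND true = false
[1.2.2.1] true AND false = false
[1.2.2] NOT false = true
[1.2] true AND true = true
[1] true → true = true
[root] NOT true = false
Overall: false → refused

Refused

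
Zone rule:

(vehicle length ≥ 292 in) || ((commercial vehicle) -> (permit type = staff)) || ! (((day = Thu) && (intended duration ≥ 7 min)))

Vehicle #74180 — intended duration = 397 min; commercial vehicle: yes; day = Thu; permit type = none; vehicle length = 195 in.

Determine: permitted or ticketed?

Atomic conditions:
  vehicle length ≥ 292 in: 195 ≥ 292 is false
  commercial vehicle: yes → true
  permit type = staff: none == staff is false
  day = Thu: Thu == Thu is true
  intended duration ≥ 7 min: 397 ≥ 7 is true
Combine:
[2] true → false = false
[3.1] true AND true = true
[3] NOT true = false
[root] false OR false OR false = false
Overall: false → ticketed

Ticketed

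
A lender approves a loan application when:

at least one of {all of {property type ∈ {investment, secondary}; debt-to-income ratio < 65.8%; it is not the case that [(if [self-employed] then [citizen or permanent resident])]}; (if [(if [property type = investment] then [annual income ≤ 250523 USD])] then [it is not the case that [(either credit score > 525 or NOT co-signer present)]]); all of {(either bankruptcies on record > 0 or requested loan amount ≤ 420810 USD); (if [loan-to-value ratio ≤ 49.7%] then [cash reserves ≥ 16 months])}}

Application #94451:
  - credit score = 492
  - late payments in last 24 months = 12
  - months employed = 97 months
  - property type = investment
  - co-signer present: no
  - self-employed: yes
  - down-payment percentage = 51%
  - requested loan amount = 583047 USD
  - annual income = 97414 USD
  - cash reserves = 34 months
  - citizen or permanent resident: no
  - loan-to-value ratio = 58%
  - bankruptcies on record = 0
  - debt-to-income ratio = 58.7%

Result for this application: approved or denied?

Approved

Atomic conditions:
  property type ∈ {investment, secondary}: investment is in the set → true
  debt-to-income ratio < 65.8%: 58.7 < 65.8 is true
  self-employed: yes → true
  citizen or permanent resident: no → false
  property type = investment: investment == investment is true
  annual income ≤ 250523 USD: 97414 ≤ 250523 is true
  credit score > 525: 492 > 525 is false
  NOT co-signer present: no → true
  bankruptcies on record > 0: 0 > 0 is false
  requested loan amount ≤ 420810 USD: 583047 ≤ 420810 is false
  loan-to-value ratio ≤ 49.7%: 58 ≤ 49.7 is false
  cash reserves ≥ 16 months: 34 ≥ 16 is true
Combine:
[1.3.1] true → false = false
[1.3] NOT false = true
[1] true AND true AND true = true
[2.1] true → true = true
[2.2.1] false OR true = true
[2.2] NOT true = false
[2] true → false = false
[3.1] false OR false = false
[3.2] false → true (antecedent false ⇒ implication holds) = true
[3] false AND true = false
[root] true OR false OR false = true
Overall: true → approved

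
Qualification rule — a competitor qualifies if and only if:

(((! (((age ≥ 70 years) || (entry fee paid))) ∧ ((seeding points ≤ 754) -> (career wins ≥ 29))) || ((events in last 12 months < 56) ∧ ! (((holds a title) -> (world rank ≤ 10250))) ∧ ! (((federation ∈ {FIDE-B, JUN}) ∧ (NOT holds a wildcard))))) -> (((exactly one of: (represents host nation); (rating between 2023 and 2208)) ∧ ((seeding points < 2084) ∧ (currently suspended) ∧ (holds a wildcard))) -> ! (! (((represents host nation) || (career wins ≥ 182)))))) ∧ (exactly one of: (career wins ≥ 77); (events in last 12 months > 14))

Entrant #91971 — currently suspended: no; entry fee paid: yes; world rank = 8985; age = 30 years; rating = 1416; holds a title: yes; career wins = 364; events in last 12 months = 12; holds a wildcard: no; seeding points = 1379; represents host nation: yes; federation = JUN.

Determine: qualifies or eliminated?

Atomic conditions:
  age ≥ 70 years: 30 ≥ 70 is false
  entry fee paid: yes → true
  seeding points ≤ 754: 1379 ≤ 754 is false
  career wins ≥ 29: 364 ≥ 29 is true
  events in last 12 months < 56: 12 < 56 is true
  holds a title: yes → true
  world rank ≤ 10250: 8985 ≤ 10250 is true
  federation ∈ {FIDE-B, JUN}: JUN is in the set → true
  NOT holds a wildcard: no → true
  represents host nation: yes → true
  rating between 2023 and 2208: 1416 in [2023, 2208] is false
  seeding points < 2084: 1379 < 2084 is true
  currently suspended: no → false
  holds a wildcard: no → false
  career wins ≥ 182: 364 ≥ 182 is true
  career wins ≥ 77: 364 ≥ 77 is true
  events in last 12 months > 14: 12 > 14 is false
Combine:
[1.1.1.1.1] false OR true = true
[1.1.1.1] NOT true = false
[1.1.1.2] false → true (antecedent false ⇒ implication holds) = true
[1.1.1] false AND true = false
[1.1.2.2.1] true → true = true
[1.1.2.2] NOT true = false
[1.1.2.3.1] true AND true = true
[1.1.2.3] NOT true = false
[1.1.2] true AND false AND false = false
[1.1] false OR false = false
[1.2.1.1] exactly-one(true, false) = true
[1.2.1.2] true AND false AND false = false
[1.2.1] true AND false = false
[1.2.2.1.1] true OR true = true
[1.2.2.1] NOT true = false
[1.2.2] NOT false = true
[1.2] false → true (antecedent false ⇒ implication holds) = true
[1] false → true (antecedent false ⇒ implication holds) = true
[2] exactly-one(true, false) = true
[root] true AND true = true
Overall: true → qualifies

Qualifies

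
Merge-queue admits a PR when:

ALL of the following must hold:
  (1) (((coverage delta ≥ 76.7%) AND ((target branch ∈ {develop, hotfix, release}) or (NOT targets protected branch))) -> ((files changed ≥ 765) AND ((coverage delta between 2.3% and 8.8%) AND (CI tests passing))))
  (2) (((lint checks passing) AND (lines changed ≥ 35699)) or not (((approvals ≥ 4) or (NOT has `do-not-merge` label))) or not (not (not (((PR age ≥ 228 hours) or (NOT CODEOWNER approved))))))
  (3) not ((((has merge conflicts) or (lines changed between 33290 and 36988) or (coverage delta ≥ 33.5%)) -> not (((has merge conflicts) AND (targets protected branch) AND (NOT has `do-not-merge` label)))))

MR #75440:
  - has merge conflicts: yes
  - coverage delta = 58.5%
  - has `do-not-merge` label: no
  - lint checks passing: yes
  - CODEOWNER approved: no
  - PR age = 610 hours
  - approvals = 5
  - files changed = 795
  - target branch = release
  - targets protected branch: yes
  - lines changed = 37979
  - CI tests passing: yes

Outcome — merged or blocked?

Merged

Atomic conditions:
  coverage delta ≥ 76.7%: 58.5 ≥ 76.7 is false
  target branch ∈ {develop, hotfix, release}: release is in the set → true
  NOT targets protected branch: yes → false
  files changed ≥ 765: 795 ≥ 765 is true
  coverage delta between 2.3% and 8.8%: 58.5 in [2.3, 8.8] is false
  CI tests passing: yes → true
  lint checks passing: yes → true
  lines changed ≥ 35699: 37979 ≥ 35699 is true
  approvals ≥ 4: 5 ≥ 4 is true
  NOT has `do-not-merge` label: no → true
  PR age ≥ 228 hours: 610 ≥ 228 is true
  NOT CODEOWNER approved: no → true
  has merge conflicts: yes → true
  lines changed between 33290 and 36988: 37979 in [33290, 36988] is false
  coverage delta ≥ 33.5%: 58.5 ≥ 33.5 is true
  targets protected branch: yes → true
Combine:
[1.1.2] true OR false = true
[1.1] false AND true = false
[1.2.2] false AND true = false
[1.2] true AND false = false
[1] false → false (antecedent false ⇒ implication holds) = true
[2.1] true AND true = true
[2.2.1] true OR true = true
[2.2] NOT true = false
[2.3.1.1.1] true OR true = true
[2.3.1.1] NOT true = false
[2.3.1] NOT false = true
[2.3] NOT true = false
[2] true OR false OR false = true
[3.1.1] true OR false OR true = true
[3.1.2.1] true AND true AND true = true
[3.1.2] NOT true = false
[3.1] true → false = false
[3] NOT false = true
[root] true AND true AND true = true
Overall: true → merged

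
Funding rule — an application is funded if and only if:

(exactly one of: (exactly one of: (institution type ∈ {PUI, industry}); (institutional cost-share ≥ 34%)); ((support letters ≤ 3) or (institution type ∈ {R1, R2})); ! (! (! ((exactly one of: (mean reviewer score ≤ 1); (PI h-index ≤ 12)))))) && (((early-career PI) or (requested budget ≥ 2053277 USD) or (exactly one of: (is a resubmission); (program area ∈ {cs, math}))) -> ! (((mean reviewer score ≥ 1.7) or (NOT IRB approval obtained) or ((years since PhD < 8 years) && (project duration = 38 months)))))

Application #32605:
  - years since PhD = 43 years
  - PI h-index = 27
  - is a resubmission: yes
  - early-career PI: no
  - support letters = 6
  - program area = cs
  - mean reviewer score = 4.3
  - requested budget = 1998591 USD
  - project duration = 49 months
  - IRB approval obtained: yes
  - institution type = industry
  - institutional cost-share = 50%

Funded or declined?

Funded

Atomic conditions:
  institution type ∈ {PUI, industry}: industry is in the set → true
  institutional cost-share ≥ 34%: 50 ≥ 34 is true
  support letters ≤ 3: 6 ≤ 3 is false
  institution type ∈ {R1, R2}: industry is not in the set → false
  mean reviewer score ≤ 1: 4.3 ≤ 1 is false
  PI h-index ≤ 12: 27 ≤ 12 is false
  early-career PI: no → false
  requested budget ≥ 2053277 USD: 1998591 ≥ 2053277 is false
  is a resubmission: yes → true
  program area ∈ {cs, math}: cs is in the set → true
  mean reviewer score ≥ 1.7: 4.3 ≥ 1.7 is true
  NOT IRB approval obtained: yes → false
  years since PhD < 8 years: 43 < 8 is false
  project duration = 38 months: 49 == 38 is false
Combine:
[1.1] exactly-one(true, true) = false
[1.2] false OR false = false
[1.3.1.1.1] exactly-one(false, false) = false
[1.3.1.1] NOT false = true
[1.3.1] NOT true = false
[1.3] NOT false = true
[1] exactly-one(false, false, true) = true
[2.1.3] exactly-one(true, true) = false
[2.1] false OR false OR false = false
[2.2.1.3] false AND false = false
[2.2.1] true OR false OR false = true
[2.2] NOT true = false
[2] false → false (antecedent false ⇒ implication holds) = true
[root] true AND true = true
Overall: true → funded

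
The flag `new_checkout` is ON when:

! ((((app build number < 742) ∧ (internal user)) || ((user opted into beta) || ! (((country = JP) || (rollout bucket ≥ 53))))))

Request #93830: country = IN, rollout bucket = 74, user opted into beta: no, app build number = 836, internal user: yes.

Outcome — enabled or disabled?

Enabled

Atomic conditions:
  app build number < 742: 836 < 742 is false
  internal user: yes → true
  user opted into beta: no → false
  country = JP: IN == JP is false
  rollout bucket ≥ 53: 74 ≥ 53 is true
Combine:
[1.1] false AND true = false
[1.2.2.1] false OR true = true
[1.2.2] NOT true = false
[1.2] false OR false = false
[1] false OR false = false
[root] NOT false = true
Overall: true → enabled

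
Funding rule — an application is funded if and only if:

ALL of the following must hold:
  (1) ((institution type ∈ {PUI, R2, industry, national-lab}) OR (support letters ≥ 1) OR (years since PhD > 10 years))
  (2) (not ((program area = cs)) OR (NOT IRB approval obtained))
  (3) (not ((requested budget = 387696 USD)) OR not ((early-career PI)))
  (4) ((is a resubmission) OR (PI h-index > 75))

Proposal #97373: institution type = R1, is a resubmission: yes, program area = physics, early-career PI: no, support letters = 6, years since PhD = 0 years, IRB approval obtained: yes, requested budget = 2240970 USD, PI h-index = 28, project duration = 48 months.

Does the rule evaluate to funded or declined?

Atomic conditions:
  institution type ∈ {PUI, R2, industry, national-lab}: R1 is not in the set → false
  support letters ≥ 1: 6 ≥ 1 is true
  years since PhD > 10 years: 0 > 10 is false
  program area = cs: physics == cs is false
  NOT IRB approval obtained: yes → false
  requested budget = 387696 USD: 2240970 == 387696 is false
  early-career PI: no → false
  is a resubmission: yes → true
  PI h-index > 75: 28 > 75 is false
Combine:
[1] false OR true OR false = true
[2.1] NOT false = true
[2] true OR false = true
[3.1] NOT false = true
[3.2] NOT false = true
[3] true OR true = true
[4] true OR false = true
[root] true AND true AND true AND true = true
Overall: true → funded

Funded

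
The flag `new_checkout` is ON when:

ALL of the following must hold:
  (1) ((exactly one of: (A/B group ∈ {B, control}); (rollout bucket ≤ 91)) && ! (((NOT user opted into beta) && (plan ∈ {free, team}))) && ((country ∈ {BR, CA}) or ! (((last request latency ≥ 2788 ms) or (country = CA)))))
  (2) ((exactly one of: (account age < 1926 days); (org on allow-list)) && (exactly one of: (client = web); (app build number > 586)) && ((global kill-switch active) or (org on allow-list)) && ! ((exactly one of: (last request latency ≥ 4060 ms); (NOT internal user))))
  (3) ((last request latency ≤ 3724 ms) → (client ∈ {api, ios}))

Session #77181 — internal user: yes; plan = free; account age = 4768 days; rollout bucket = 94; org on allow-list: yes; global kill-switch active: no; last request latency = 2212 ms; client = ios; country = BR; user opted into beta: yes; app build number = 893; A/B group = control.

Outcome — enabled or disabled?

Enabled

Atomic conditions:
  A/B group ∈ {B, control}: control is in the set → true
  rollout bucket ≤ 91: 94 ≤ 91 is false
  NOT user opted into beta: yes → false
  plan ∈ {free, team}: free is in the set → true
  country ∈ {BR, CA}: BR is in the set → true
  last request latency ≥ 2788 ms: 2212 ≥ 2788 is false
  country = CA: BR == CA is false
  account age < 1926 days: 4768 < 1926 is false
  org on allow-list: yes → true
  client = web: ios == web is false
  app build number > 586: 893 > 586 is true
  global kill-switch active: no → false
  last request latency ≥ 4060 ms: 2212 ≥ 4060 is false
  NOT internal user: yes → false
  last request latency ≤ 3724 ms: 2212 ≤ 3724 is true
  client ∈ {api, ios}: ios is in the set → true
Combine:
[1.1] exactly-one(true, false) = true
[1.2.1] false AND true = false
[1.2] NOT false = true
[1.3.2.1] false OR false = false
[1.3.2] NOT false = true
[1.3] true OR true = true
[1] true AND true AND true = true
[2.1] exactly-one(false, true) = true
[2.2] exactly-one(false, true) = true
[2.3] false OR true = true
[2.4.1] exactly-one(false, false) = false
[2.4] NOT false = true
[2] true AND true AND true AND true = true
[3] true → true = true
[root] true AND true AND true = true
Overall: true → enabled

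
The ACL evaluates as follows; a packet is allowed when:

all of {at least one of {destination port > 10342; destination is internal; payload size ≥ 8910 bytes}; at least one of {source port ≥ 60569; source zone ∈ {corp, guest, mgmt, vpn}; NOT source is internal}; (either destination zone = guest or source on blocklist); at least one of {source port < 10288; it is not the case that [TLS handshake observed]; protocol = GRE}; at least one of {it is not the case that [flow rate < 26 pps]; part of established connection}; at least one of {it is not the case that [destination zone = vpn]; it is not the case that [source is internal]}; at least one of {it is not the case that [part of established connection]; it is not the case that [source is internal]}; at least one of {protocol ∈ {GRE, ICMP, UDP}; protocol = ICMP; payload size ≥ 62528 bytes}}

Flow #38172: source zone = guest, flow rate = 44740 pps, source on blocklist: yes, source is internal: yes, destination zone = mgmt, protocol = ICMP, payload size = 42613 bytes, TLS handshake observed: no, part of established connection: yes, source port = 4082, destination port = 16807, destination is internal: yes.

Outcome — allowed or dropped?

Dropped

Atomic conditions:
  destination port > 10342: 16807 > 10342 is true
  destination is internal: yes → true
  payload size ≥ 8910 bytes: 42613 ≥ 8910 is true
  source port ≥ 60569: 4082 ≥ 60569 is false
  source zone ∈ {corp, guest, mgmt, vpn}: guest is in the set → true
  NOT source is internal: yes → false
  destination zone = guest: mgmt == guest is false
  source on blocklist: yes → true
  source port < 10288: 4082 < 10288 is true
  TLS handshake observed: no → false
  protocol = GRE: ICMP == GRE is false
  flow rate < 26 pps: 44740 < 26 is false
  part of established connection: yes → true
  destination zone = vpn: mgmt == vpn is false
  source is internal: yes → true
  protocol ∈ {GRE, ICMP, UDP}: ICMP is in the set → true
  protocol = ICMP: ICMP == ICMP is true
  payload size ≥ 62528 bytes: 42613 ≥ 62528 is false
Combine:
[1] true OR true OR true = true
[2] false OR true OR false = true
[3] false OR true = true
[4.2] NOT false = true
[4] true OR true OR false = true
[5.1] NOT false = true
[5] true OR true = true
[6.1] NOT false = true
[6.2] NOT true = false
[6] true OR false = true
[7.1] NOT true = false
[7.2] NOT true = false
[7] false OR false = false
[8] true OR true OR false = true
[root] true AND true AND true AND true AND true AND true AND false AND true = false
Overall: false → dropped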